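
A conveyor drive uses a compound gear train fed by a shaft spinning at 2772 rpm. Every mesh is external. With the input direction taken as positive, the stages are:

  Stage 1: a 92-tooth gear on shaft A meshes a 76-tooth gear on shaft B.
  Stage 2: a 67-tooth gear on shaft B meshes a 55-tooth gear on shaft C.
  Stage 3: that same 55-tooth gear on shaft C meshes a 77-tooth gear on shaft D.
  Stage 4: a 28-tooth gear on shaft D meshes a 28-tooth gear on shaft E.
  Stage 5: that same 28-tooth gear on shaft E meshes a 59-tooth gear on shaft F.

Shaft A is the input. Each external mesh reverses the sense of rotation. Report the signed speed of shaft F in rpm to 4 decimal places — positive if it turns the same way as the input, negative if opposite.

Stage 1 [92T→76T]: ω = 2772.0000×92/76 = 3355.5789 rpm, dir flips to −; running = −3355.5789
Stage 2 [67T→55T]: ω = 3355.5789×67/55 = 4087.7053 rpm, dir flips to +; running = +4087.7053
Stage 3 [55T→77T]: ω = 4087.7053×55/77 = 2919.7895 rpm, dir flips to −; running = −2919.7895
Stage 4 [28T→28T]: ω = 2919.7895×28/28 = 2919.7895 rpm, dir flips to +; running = +2919.7895
Stage 5 [28T→59T]: ω = 2919.7895×28/59 = 1385.6628 rpm, dir flips to −; running = −1385.6628

-1385.6628 rpm (opposite to input, |ω| = 1385.6628 rpm)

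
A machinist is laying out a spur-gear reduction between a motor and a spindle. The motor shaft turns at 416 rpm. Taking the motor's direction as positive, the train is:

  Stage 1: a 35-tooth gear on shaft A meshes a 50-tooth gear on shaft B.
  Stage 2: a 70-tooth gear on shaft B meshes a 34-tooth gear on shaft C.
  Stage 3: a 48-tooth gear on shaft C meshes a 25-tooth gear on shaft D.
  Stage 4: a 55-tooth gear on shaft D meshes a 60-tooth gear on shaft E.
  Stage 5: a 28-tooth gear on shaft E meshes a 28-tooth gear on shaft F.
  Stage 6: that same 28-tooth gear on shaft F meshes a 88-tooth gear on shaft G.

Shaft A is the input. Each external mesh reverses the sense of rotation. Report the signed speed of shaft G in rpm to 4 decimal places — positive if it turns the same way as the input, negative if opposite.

+335.7365 rpm (same as input, |ω| = 335.7365 rpm)

Stage 1 [35T→50T]: ω = 416.0000×35/50 = 291.2000 rpm, dir flips to −; running = −291.2000
Stage 2 [70T→34T]: ω = 291.2000×70/34 = 599.5294 rpm, dir flips to +; running = +599.5294
Stage 3 [48T→25T]: ω = 599.5294×48/25 = 1151.0965 rpm, dir flips to −; running = −1151.0965
Stage 4 [55T→60T]: ω = 1151.0965×55/60 = 1055.1718 rpm, dir flips to +; running = +1055.1718
Stage 5 [28T→28T]: ω = 1055.1718×28/28 = 1055.1718 rpm, dir flips to −; running = −1055.1718
Stage 6 [28T→88T]: ω = 1055.1718×28/88 = 335.7365 rpm, dir flips to +; running = +335.7365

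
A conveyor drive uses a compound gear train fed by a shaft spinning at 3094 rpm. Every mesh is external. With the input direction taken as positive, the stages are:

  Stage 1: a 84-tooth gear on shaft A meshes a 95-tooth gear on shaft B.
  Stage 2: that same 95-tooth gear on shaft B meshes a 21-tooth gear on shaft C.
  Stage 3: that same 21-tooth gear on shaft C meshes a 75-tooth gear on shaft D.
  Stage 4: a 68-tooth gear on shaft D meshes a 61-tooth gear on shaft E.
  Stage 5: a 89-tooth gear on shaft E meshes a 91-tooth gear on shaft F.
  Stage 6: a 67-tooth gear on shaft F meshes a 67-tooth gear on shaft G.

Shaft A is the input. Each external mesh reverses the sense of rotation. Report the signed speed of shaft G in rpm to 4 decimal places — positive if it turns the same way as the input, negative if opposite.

+3778.0354 rpm (same as input, |ω| = 3778.0354 rpm)

Stage 1 [84T→95T]: ω = 3094.0000×84/95 = 2735.7474 rpm, dir flips to −; running = −2735.7474
Stage 2 [95T→21T]: ω = 2735.7474×95/21 = 12376.0000 rpm, dir flips to +; running = +12376.0000
Stage 3 [21T→75T]: ω = 12376.0000×21/75 = 3465.2800 rpm, dir flips to −; running = −3465.2800
Stage 4 [68T→61T]: ω = 3465.2800×68/61 = 3862.9351 rpm, dir flips to +; running = +3862.9351
Stage 5 [89T→91T]: ω = 3862.9351×89/91 = 3778.0354 rpm, dir flips to −; running = −3778.0354
Stage 6 [67T→67T]: ω = 3778.0354×67/67 = 3778.0354 rpm, dir flips to +; running = +3778.0354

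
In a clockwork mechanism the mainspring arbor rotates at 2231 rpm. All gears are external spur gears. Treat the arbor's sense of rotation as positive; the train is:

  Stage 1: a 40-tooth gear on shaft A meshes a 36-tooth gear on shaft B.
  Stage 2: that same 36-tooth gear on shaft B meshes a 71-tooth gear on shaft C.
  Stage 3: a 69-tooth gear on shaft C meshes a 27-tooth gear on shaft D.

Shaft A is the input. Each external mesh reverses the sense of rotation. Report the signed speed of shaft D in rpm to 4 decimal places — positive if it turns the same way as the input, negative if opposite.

-3212.0814 rpm (opposite to input, |ω| = 3212.0814 rpm)

Stage 1 [40T→36T]: ω = 2231.0000×40/36 = 2478.8889 rpm, dir flips to −; running = −2478.8889
Stage 2 [36T→71T]: ω = 2478.8889×36/71 = 1256.9014 rpm, dir flips to +; running = +1256.9014
Stage 3 [69T→27T]: ω = 1256.9014×69/27 = 3212.0814 rpm, dir flips to −; running = −3212.0814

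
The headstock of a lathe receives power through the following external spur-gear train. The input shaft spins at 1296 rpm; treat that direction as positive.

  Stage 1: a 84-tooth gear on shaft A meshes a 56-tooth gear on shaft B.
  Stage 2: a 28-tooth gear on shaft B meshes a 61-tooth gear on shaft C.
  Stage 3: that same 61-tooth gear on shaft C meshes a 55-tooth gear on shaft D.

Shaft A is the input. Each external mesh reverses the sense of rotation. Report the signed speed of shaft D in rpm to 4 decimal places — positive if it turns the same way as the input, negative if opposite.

Stage 1 [84T→56T]: ω = 1296.0000×84/56 = 1944.0000 rpm, dir flips to −; running = −1944.0000
Stage 2 [28T→61T]: ω = 1944.0000×28/61 = 892.3279 rpm, dir flips to +; running = +892.3279
Stage 3 [61T→55T]: ω = 892.3279×61/55 = 989.6727 rpm, dir flips to −; running = −989.6727

-989.6727 rpm (opposite to input, |ω| = 989.6727 rpm)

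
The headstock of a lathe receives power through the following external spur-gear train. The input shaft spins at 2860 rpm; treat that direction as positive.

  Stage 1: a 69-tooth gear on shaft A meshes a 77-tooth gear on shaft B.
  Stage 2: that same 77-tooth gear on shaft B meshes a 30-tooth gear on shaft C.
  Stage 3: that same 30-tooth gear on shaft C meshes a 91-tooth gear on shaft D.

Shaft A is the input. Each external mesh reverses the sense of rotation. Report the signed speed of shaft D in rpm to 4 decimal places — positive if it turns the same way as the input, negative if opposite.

Stage 1 [69T→77T]: ω = 2860.0000×69/77 = 2562.8571 rpm, dir flips to −; running = −2562.8571
Stage 2 [77T→30T]: ω = 2562.8571×77/30 = 6578.0000 rpm, dir flips to +; running = +6578.0000
Stage 3 [30T→91T]: ω = 6578.0000×30/91 = 2168.5714 rpm, dir flips to −; running = −2168.5714

-2168.5714 rpm (opposite to input, |ω| = 2168.5714 rpm)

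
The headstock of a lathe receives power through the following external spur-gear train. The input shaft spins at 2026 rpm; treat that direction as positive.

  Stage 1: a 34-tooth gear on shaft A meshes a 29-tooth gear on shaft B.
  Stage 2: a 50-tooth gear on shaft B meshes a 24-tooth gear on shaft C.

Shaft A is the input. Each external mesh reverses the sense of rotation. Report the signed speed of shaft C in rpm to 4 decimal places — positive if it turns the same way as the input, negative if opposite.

Stage 1 [34T→29T]: ω = 2026.0000×34/29 = 2375.3103 rpm, dir flips to −; running = −2375.3103
Stage 2 [50T→24T]: ω = 2375.3103×50/24 = 4948.5632 rpm, dir flips to +; running = +4948.5632

+4948.5632 rpm (same as input, |ω| = 4948.5632 rpm)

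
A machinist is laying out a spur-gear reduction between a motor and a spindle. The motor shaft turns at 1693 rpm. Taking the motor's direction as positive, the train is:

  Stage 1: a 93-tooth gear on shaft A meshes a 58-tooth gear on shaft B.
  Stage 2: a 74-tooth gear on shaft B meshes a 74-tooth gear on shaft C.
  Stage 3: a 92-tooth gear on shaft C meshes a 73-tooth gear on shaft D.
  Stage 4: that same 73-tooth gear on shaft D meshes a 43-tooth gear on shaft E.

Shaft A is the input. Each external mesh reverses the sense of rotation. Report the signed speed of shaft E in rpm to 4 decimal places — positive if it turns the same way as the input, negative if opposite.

+5808.0626 rpm (same as input, |ω| = 5808.0626 rpm)

Stage 1 [93T→58T]: ω = 1693.0000×93/58 = 2714.6379 rpm, dir flips to −; running = −2714.6379
Stage 2 [74T→74T]: ω = 2714.6379×74/74 = 2714.6379 rpm, dir flips to +; running = +2714.6379
Stage 3 [92T→73T]: ω = 2714.6379×92/73 = 3421.1875 rpm, dir flips to −; running = −3421.1875
Stage 4 [73T→43T]: ω = 3421.1875×73/43 = 5808.0626 rpm, dir flips to +; running = +5808.0626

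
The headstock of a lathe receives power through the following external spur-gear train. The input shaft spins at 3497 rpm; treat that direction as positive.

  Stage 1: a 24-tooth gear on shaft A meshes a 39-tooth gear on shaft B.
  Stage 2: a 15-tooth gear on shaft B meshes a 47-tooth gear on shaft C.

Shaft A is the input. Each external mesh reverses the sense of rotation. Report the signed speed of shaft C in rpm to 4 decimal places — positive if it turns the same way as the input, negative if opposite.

+686.8085 rpm (same as input, |ω| = 686.8085 rpm)

Stage 1 [24T→39T]: ω = 3497.0000×24/39 = 2152.0000 rpm, dir flips to −; running = −2152.0000
Stage 2 [15T→47T]: ω = 2152.0000×15/47 = 686.8085 rpm, dir flips to +; running = +686.8085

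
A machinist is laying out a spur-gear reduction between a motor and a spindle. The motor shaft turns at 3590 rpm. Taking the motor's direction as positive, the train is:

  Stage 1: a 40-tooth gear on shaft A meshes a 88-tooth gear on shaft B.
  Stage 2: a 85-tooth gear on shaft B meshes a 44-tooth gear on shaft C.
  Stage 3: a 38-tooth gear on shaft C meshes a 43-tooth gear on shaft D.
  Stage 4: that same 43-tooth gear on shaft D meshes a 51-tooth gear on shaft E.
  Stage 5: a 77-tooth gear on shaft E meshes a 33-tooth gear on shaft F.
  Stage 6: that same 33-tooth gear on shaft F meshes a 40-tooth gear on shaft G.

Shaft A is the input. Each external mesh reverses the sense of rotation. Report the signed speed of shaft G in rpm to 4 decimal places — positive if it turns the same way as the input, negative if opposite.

Stage 1 [40T→88T]: ω = 3590.0000×40/88 = 1631.8182 rpm, dir flips to −; running = −1631.8182
Stage 2 [85T→44T]: ω = 1631.8182×85/44 = 3152.3760 rpm, dir flips to +; running = +3152.3760
Stage 3 [38T→43T]: ω = 3152.3760×38/43 = 2785.8207 rpm, dir flips to −; running = −2785.8207
Stage 4 [43T→51T]: ω = 2785.8207×43/51 = 2348.8292 rpm, dir flips to +; running = +2348.8292
Stage 5 [77T→33T]: ω = 2348.8292×77/33 = 5480.6015 rpm, dir flips to −; running = −5480.6015
Stage 6 [33T→40T]: ω = 5480.6015×33/40 = 4521.4962 rpm, dir flips to +; running = +4521.4962

+4521.4962 rpm (same as input, |ω| = 4521.4962 rpm)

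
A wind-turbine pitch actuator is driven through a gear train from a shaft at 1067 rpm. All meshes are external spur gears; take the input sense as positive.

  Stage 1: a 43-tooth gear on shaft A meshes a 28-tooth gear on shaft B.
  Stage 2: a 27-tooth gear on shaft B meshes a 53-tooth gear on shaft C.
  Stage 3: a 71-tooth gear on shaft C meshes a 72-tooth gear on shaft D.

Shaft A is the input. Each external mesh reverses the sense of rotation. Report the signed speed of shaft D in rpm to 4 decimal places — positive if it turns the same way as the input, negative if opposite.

Stage 1 [43T→28T]: ω = 1067.0000×43/28 = 1638.6071 rpm, dir flips to −; running = −1638.6071
Stage 2 [27T→53T]: ω = 1638.6071×27/53 = 834.7621 rpm, dir flips to +; running = +834.7621
Stage 3 [71T→72T]: ω = 834.7621×71/72 = 823.1682 rpm, dir flips to −; running = −823.1682

-823.1682 rpm (opposite to input, |ω| = 823.1682 rpm)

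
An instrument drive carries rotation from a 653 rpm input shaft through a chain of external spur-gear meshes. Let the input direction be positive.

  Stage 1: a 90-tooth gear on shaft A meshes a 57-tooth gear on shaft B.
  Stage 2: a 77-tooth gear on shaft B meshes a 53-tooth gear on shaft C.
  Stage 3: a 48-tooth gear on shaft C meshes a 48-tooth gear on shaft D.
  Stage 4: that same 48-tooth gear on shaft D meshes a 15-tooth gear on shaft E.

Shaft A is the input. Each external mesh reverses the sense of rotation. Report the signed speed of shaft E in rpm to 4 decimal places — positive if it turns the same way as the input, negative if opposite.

+4793.4220 rpm (same as input, |ω| = 4793.4220 rpm)

Stage 1 [90T→57T]: ω = 653.0000×90/57 = 1031.0526 rpm, dir flips to −; running = −1031.0526
Stage 2 [77T→53T]: ω = 1031.0526×77/53 = 1497.9444 rpm, dir flips to +; running = +1497.9444
Stage 3 [48T→48T]: ω = 1497.9444×48/48 = 1497.9444 rpm, dir flips to −; running = −1497.9444
Stage 4 [48T→15T]: ω = 1497.9444×48/15 = 4793.4220 rpm, dir flips to +; running = +4793.4220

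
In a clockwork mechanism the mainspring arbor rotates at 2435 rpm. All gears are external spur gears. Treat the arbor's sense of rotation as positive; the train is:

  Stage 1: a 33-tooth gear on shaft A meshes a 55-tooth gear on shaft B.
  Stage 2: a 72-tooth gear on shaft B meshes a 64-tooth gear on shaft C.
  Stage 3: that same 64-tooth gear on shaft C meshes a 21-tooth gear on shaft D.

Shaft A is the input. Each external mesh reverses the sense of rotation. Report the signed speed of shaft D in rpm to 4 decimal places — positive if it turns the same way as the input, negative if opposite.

-5009.1429 rpm (opposite to input, |ω| = 5009.1429 rpm)

Stage 1 [33T→55T]: ω = 2435.0000×33/55 = 1461.0000 rpm, dir flips to −; running = −1461.0000
Stage 2 [72T→64T]: ω = 1461.0000×72/64 = 1643.6250 rpm, dir flips to +; running = +1643.6250
Stage 3 [64T→21T]: ω = 1643.6250×64/21 = 5009.1429 rpm, dir flips to −; running = −5009.1429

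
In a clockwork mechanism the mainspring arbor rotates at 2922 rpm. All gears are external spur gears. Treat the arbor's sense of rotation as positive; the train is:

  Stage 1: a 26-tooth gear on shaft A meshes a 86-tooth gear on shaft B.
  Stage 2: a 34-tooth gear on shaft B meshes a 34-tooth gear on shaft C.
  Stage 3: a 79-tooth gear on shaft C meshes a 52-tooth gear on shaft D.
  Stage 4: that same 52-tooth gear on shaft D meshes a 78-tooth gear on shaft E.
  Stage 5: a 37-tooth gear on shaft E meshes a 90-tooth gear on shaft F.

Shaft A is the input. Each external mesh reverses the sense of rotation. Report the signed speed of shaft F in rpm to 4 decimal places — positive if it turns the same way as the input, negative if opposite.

-367.8297 rpm (opposite to input, |ω| = 367.8297 rpm)

Stage 1 [26T→86T]: ω = 2922.0000×26/86 = 883.3953 rpm, dir flips to −; running = −883.3953
Stage 2 [34T→34T]: ω = 883.3953×34/34 = 883.3953 rpm, dir flips to +; running = +883.3953
Stage 3 [79T→52T]: ω = 883.3953×79/52 = 1342.0814 rpm, dir flips to −; running = −1342.0814
Stage 4 [52T→78T]: ω = 1342.0814×52/78 = 894.7209 rpm, dir flips to +; running = +894.7209
Stage 5 [37T→90T]: ω = 894.7209×37/90 = 367.8297 rpm, dir flips to −; running = −367.8297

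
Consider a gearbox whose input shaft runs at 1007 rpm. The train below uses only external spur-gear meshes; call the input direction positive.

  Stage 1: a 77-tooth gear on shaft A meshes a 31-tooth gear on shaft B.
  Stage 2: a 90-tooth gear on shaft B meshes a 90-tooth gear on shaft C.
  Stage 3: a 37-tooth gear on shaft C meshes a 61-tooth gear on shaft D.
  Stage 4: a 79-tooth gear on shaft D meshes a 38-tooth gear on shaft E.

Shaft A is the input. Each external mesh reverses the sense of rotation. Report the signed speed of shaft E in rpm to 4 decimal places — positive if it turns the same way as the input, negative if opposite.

Stage 1 [77T→31T]: ω = 1007.0000×77/31 = 2501.2581 rpm, dir flips to −; running = −2501.2581
Stage 2 [90T→90T]: ω = 2501.2581×90/90 = 2501.2581 rpm, dir flips to +; running = +2501.2581
Stage 3 [37T→61T]: ω = 2501.2581×37/61 = 1517.1565 rpm, dir flips to −; running = −1517.1565
Stage 4 [79T→38T]: ω = 1517.1565×79/38 = 3154.0886 rpm, dir flips to +; running = +3154.0886

+3154.0886 rpm (same as input, |ω| = 3154.0886 rpm)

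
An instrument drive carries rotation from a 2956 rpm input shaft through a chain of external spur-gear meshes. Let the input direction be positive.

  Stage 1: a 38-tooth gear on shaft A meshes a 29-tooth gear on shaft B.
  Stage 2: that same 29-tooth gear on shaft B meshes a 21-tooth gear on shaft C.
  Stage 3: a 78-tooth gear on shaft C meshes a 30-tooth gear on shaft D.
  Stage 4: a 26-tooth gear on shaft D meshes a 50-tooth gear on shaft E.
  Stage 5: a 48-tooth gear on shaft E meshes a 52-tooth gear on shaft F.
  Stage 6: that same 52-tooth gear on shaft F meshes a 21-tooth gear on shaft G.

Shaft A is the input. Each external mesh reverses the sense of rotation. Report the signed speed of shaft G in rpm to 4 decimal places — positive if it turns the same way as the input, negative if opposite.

+16529.7911 rpm (same as input, |ω| = 16529.7911 rpm)

Stage 1 [38T→29T]: ω = 2956.0000×38/29 = 3873.3793 rpm, dir flips to −; running = −3873.3793
Stage 2 [29T→21T]: ω = 3873.3793×29/21 = 5348.9524 rpm, dir flips to +; running = +5348.9524
Stage 3 [78T→30T]: ω = 5348.9524×78/30 = 13907.2762 rpm, dir flips to −; running = −13907.2762
Stage 4 [26T→50T]: ω = 13907.2762×26/50 = 7231.7836 rpm, dir flips to +; running = +7231.7836
Stage 5 [48T→52T]: ω = 7231.7836×48/52 = 6675.4926 rpm, dir flips to −; running = −6675.4926
Stage 6 [52T→21T]: ω = 6675.4926×52/21 = 16529.7911 rpm, dir flips to +; running = +16529.7911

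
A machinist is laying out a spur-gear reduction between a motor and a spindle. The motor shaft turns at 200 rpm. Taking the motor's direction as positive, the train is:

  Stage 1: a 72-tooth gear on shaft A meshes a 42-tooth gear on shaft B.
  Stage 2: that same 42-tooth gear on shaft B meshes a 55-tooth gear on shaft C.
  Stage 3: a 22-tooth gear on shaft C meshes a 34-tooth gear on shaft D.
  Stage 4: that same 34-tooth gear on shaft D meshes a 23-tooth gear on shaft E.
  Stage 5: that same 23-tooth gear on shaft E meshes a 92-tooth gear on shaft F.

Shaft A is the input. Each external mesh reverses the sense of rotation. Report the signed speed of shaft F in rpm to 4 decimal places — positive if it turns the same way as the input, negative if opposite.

-62.6087 rpm (opposite to input, |ω| = 62.6087 rpm)

Stage 1 [72T→42T]: ω = 200.0000×72/42 = 342.8571 rpm, dir flips to −; running = −342.8571
Stage 2 [42T→55T]: ω = 342.8571×42/55 = 261.8182 rpm, dir flips to +; running = +261.8182
Stage 3 [22T→34T]: ω = 261.8182×22/34 = 169.4118 rpm, dir flips to −; running = −169.4118
Stage 4 [34T→23T]: ω = 169.4118×34/23 = 250.4348 rpm, dir flips to +; running = +250.4348
Stage 5 [23T→92T]: ω = 250.4348×23/92 = 62.6087 rpm, dir flips to −; running = −62.6087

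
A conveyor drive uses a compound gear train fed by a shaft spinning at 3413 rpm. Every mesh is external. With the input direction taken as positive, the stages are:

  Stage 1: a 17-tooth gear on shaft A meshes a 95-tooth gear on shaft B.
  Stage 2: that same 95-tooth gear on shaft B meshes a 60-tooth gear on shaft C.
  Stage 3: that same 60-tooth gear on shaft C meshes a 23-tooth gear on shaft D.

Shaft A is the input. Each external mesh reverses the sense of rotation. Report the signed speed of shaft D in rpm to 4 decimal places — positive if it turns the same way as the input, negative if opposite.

Stage 1 [17T→95T]: ω = 3413.0000×17/95 = 610.7474 rpm, dir flips to −; running = −610.7474
Stage 2 [95T→60T]: ω = 610.7474×95/60 = 967.0167 rpm, dir flips to +; running = +967.0167
Stage 3 [60T→23T]: ω = 967.0167×60/23 = 2522.6522 rpm, dir flips to −; running = −2522.6522

-2522.6522 rpm (opposite to input, |ω| = 2522.6522 rpm)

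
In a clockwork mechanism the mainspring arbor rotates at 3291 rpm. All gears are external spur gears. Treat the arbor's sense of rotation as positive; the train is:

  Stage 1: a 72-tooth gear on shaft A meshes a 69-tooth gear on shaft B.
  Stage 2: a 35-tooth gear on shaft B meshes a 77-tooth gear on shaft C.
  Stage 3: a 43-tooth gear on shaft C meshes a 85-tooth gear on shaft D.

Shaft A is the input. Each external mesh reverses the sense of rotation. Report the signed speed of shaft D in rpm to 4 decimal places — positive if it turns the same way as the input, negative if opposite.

Stage 1 [72T→69T]: ω = 3291.0000×72/69 = 3434.0870 rpm, dir flips to −; running = −3434.0870
Stage 2 [35T→77T]: ω = 3434.0870×35/77 = 1560.9486 rpm, dir flips to +; running = +1560.9486
Stage 3 [43T→85T]: ω = 1560.9486×43/85 = 789.6564 rpm, dir flips to −; running = −789.6564

-789.6564 rpm (opposite to input, |ω| = 789.6564 rpm)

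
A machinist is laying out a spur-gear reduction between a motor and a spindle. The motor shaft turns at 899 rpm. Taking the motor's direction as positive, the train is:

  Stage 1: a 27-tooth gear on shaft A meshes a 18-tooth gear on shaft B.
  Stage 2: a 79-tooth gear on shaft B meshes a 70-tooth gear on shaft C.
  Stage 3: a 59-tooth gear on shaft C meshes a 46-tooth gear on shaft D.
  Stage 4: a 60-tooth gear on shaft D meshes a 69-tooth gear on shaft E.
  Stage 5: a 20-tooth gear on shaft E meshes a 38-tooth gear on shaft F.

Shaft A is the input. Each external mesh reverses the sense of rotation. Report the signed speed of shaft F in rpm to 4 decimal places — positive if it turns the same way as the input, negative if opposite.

Stage 1 [27T→18T]: ω = 899.0000×27/18 = 1348.5000 rpm, dir flips to −; running = −1348.5000
Stage 2 [79T→70T]: ω = 1348.5000×79/70 = 1521.8786 rpm, dir flips to +; running = +1521.8786
Stage 3 [59T→46T]: ω = 1521.8786×59/46 = 1951.9747 rpm, dir flips to −; running = −1951.9747
Stage 4 [60T→69T]: ω = 1951.9747×60/69 = 1697.3693 rpm, dir flips to +; running = +1697.3693
Stage 5 [20T→38T]: ω = 1697.3693×20/38 = 893.3523 rpm, dir flips to −; running = −893.3523

-893.3523 rpm (opposite to input, |ω| = 893.3523 rpm)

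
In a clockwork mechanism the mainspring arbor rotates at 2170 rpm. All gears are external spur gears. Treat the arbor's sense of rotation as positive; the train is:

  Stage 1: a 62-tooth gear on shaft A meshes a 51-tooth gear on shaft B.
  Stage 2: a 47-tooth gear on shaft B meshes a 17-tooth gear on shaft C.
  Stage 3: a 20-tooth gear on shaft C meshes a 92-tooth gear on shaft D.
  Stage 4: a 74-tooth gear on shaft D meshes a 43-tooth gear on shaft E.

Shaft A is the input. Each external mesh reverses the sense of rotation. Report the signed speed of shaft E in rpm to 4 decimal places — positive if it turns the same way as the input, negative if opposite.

Stage 1 [62T→51T]: ω = 2170.0000×62/51 = 2638.0392 rpm, dir flips to −; running = −2638.0392
Stage 2 [47T→17T]: ω = 2638.0392×47/17 = 7293.4025 rpm, dir flips to +; running = +7293.4025
Stage 3 [20T→92T]: ω = 7293.4025×20/92 = 1585.5223 rpm, dir flips to −; running = −1585.5223
Stage 4 [74T→43T]: ω = 1585.5223×74/43 = 2728.5732 rpm, dir flips to +; running = +2728.5732

+2728.5732 rpm (same as input, |ω| = 2728.5732 rpm)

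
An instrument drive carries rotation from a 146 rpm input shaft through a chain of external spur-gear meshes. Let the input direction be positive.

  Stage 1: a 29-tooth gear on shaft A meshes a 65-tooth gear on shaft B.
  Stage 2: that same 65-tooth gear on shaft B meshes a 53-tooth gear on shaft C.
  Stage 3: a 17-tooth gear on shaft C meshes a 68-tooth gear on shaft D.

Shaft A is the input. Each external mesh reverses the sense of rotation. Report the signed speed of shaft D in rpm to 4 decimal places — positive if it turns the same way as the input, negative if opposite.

Stage 1 [29T→65T]: ω = 146.0000×29/65 = 65.1385 rpm, dir flips to −; running = −65.1385
Stage 2 [65T→53T]: ω = 65.1385×65/53 = 79.8868 rpm, dir flips to +; running = +79.8868
Stage 3 [17T→68T]: ω = 79.8868×17/68 = 19.9717 rpm, dir flips to −; running = −19.9717

-19.9717 rpm (opposite to input, |ω| = 19.9717 rpm)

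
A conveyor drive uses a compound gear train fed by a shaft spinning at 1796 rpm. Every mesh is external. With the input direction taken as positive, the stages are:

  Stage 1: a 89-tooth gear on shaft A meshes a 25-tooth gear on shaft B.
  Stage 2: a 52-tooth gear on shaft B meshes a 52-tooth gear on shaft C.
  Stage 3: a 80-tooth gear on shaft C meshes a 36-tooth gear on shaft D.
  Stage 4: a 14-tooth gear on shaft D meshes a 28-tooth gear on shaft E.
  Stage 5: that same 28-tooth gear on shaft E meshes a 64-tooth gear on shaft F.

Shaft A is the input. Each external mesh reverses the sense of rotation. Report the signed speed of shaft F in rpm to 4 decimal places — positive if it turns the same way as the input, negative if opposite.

-3108.0778 rpm (opposite to input, |ω| = 3108.0778 rpm)

Stage 1 [89T→25T]: ω = 1796.0000×89/25 = 6393.7600 rpm, dir flips to −; running = −6393.7600
Stage 2 [52T→52T]: ω = 6393.7600×52/52 = 6393.7600 rpm, dir flips to +; running = +6393.7600
Stage 3 [80T→36T]: ω = 6393.7600×80/36 = 14208.3556 rpm, dir flips to −; running = −14208.3556
Stage 4 [14T→28T]: ω = 14208.3556×14/28 = 7104.1778 rpm, dir flips to +; running = +7104.1778
Stage 5 [28T→64T]: ω = 7104.1778×28/64 = 3108.0778 rpm, dir flips to −; running = −3108.0778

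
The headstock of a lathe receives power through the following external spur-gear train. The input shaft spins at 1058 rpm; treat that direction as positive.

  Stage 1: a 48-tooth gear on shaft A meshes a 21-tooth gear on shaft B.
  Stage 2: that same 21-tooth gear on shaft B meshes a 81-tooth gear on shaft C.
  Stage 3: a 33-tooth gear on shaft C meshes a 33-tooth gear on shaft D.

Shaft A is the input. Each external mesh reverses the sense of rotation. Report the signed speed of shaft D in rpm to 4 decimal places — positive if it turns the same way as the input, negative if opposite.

Stage 1 [48T→21T]: ω = 1058.0000×48/21 = 2418.2857 rpm, dir flips to −; running = −2418.2857
Stage 2 [21T→81T]: ω = 2418.2857×21/81 = 626.9630 rpm, dir flips to +; running = +626.9630
Stage 3 [33T→33T]: ω = 626.9630×33/33 = 626.9630 rpm, dir flips to −; running = −626.9630

-626.9630 rpm (opposite to input, |ω| = 626.9630 rpm)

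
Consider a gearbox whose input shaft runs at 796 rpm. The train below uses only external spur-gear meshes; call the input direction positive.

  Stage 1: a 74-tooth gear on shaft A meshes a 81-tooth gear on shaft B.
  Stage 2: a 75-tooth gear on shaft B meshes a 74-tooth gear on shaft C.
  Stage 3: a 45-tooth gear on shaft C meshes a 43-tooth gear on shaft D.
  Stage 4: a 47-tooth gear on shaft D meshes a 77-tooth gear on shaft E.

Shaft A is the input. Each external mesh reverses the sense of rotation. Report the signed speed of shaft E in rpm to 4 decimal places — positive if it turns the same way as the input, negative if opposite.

+470.8044 rpm (same as input, |ω| = 470.8044 rpm)

Stage 1 [74T→81T]: ω = 796.0000×74/81 = 727.2099 rpm, dir flips to −; running = −727.2099
Stage 2 [75T→74T]: ω = 727.2099×75/74 = 737.0370 rpm, dir flips to +; running = +737.0370
Stage 3 [45T→43T]: ω = 737.0370×45/43 = 771.3178 rpm, dir flips to −; running = −771.3178
Stage 4 [47T→77T]: ω = 771.3178×47/77 = 470.8044 rpm, dir flips to +; running = +470.8044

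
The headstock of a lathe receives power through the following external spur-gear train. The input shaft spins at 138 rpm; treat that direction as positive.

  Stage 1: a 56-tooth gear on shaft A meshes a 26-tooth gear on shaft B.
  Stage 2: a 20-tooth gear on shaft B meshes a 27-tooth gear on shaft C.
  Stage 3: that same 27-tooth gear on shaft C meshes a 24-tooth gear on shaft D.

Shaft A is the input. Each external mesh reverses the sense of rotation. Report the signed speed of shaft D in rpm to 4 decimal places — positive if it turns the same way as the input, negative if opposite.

-247.6923 rpm (opposite to input, |ω| = 247.6923 rpm)

Stage 1 [56T→26T]: ω = 138.0000×56/26 = 297.2308 rpm, dir flips to −; running = −297.2308
Stage 2 [20T→27T]: ω = 297.2308×20/27 = 220.1709 rpm, dir flips to +; running = +220.1709
Stage 3 [27T→24T]: ω = 220.1709×27/24 = 247.6923 rpm, dir flips to −; running = −247.6923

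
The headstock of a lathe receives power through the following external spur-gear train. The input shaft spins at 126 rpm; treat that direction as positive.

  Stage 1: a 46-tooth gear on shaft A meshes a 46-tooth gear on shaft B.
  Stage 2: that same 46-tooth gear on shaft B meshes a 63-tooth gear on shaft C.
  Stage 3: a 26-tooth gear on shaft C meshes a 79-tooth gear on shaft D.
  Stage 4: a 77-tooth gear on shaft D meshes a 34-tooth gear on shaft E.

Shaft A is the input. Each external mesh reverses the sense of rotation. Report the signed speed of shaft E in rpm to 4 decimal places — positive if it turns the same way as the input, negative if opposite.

+68.5719 rpm (same as input, |ω| = 68.5719 rpm)

Stage 1 [46T→46T]: ω = 126.0000×46/46 = 126.0000 rpm, dir flips to −; running = −126.0000
Stage 2 [46T→63T]: ω = 126.0000×46/63 = 92.0000 rpm, dir flips to +; running = +92.0000
Stage 3 [26T→79T]: ω = 92.0000×26/79 = 30.2785 rpm, dir flips to −; running = −30.2785
Stage 4 [77T→34T]: ω = 30.2785×77/34 = 68.5719 rpm, dir flips to +; running = +68.5719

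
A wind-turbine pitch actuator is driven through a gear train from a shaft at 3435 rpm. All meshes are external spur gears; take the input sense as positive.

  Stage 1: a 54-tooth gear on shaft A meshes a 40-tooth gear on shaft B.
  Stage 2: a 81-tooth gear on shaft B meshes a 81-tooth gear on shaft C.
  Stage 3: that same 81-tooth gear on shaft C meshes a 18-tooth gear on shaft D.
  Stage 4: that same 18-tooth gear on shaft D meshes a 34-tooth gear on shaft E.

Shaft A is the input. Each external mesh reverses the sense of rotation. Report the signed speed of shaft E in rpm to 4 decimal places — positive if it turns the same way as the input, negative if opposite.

+11047.5662 rpm (same as input, |ω| = 11047.5662 rpm)

Stage 1 [54T→40T]: ω = 3435.0000×54/40 = 4637.2500 rpm, dir flips to −; running = −4637.2500
Stage 2 [81T→81T]: ω = 4637.2500×81/81 = 4637.2500 rpm, dir flips to +; running = +4637.2500
Stage 3 [81T→18T]: ω = 4637.2500×81/18 = 20867.6250 rpm, dir flips to −; running = −20867.6250
Stage 4 [18T→34T]: ω = 20867.6250×18/34 = 11047.5662 rpm, dir flips to +; running = +11047.5662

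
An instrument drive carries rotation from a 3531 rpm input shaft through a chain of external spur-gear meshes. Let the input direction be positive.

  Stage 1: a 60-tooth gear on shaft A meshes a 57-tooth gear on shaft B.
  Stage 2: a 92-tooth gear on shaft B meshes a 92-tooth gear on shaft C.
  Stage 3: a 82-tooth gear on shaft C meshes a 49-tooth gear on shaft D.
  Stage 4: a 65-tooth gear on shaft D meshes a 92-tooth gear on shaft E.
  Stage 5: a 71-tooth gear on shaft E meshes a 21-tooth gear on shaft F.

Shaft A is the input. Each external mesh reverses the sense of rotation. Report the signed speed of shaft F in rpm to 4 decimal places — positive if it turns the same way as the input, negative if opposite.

-14857.8671 rpm (opposite to input, |ω| = 14857.8671 rpm)

Stage 1 [60T→57T]: ω = 3531.0000×60/57 = 3716.8421 rpm, dir flips to −; running = −3716.8421
Stage 2 [92T→92T]: ω = 3716.8421×92/92 = 3716.8421 rpm, dir flips to +; running = +3716.8421
Stage 3 [82T→49T]: ω = 3716.8421×82/49 = 6220.0215 rpm, dir flips to −; running = −6220.0215
Stage 4 [65T→92T]: ω = 6220.0215×65/92 = 4394.5804 rpm, dir flips to +; running = +4394.5804
Stage 5 [71T→21T]: ω = 4394.5804×71/21 = 14857.8671 rpm, dir flips to −; running = −14857.8671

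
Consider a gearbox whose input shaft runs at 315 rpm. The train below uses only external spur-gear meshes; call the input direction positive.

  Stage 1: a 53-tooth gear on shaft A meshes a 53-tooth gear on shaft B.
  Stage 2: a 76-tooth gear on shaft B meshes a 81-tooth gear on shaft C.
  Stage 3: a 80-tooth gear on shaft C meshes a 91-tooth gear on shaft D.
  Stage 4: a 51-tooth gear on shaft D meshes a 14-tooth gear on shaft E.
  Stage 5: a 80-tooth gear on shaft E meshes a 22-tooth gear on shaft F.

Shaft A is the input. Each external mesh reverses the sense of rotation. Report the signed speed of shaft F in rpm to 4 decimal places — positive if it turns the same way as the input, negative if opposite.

-3441.8914 rpm (opposite to input, |ω| = 3441.8914 rpm)

Stage 1 [53T→53T]: ω = 315.0000×53/53 = 315.0000 rpm, dir flips to −; running = −315.0000
Stage 2 [76T→81T]: ω = 315.0000×76/81 = 295.5556 rpm, dir flips to +; running = +295.5556
Stage 3 [80T→91T]: ω = 295.5556×80/91 = 259.8291 rpm, dir flips to −; running = −259.8291
Stage 4 [51T→14T]: ω = 259.8291×51/14 = 946.5201 rpm, dir flips to +; running = +946.5201
Stage 5 [80T→22T]: ω = 946.5201×80/22 = 3441.8914 rpm, dir flips to −; running = −3441.8914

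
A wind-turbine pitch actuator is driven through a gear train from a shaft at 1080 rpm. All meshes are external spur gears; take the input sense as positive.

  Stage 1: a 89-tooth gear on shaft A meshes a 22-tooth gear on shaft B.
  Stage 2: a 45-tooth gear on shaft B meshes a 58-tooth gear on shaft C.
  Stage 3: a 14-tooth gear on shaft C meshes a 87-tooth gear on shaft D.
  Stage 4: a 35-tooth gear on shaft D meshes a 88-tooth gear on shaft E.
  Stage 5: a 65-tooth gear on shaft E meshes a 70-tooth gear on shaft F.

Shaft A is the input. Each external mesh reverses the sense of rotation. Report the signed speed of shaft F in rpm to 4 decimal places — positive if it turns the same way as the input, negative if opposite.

-201.4583 rpm (opposite to input, |ω| = 201.4583 rpm)

Stage 1 [89T→22T]: ω = 1080.0000×89/22 = 4369.0909 rpm, dir flips to −; running = −4369.0909
Stage 2 [45T→58T]: ω = 4369.0909×45/58 = 3389.8119 rpm, dir flips to +; running = +3389.8119
Stage 3 [14T→87T]: ω = 3389.8119×14/87 = 545.4870 rpm, dir flips to −; running = −545.4870
Stage 4 [35T→88T]: ω = 545.4870×35/88 = 216.9550 rpm, dir flips to +; running = +216.9550
Stage 5 [65T→70T]: ω = 216.9550×65/70 = 201.4583 rpm, dir flips to −; running = −201.4583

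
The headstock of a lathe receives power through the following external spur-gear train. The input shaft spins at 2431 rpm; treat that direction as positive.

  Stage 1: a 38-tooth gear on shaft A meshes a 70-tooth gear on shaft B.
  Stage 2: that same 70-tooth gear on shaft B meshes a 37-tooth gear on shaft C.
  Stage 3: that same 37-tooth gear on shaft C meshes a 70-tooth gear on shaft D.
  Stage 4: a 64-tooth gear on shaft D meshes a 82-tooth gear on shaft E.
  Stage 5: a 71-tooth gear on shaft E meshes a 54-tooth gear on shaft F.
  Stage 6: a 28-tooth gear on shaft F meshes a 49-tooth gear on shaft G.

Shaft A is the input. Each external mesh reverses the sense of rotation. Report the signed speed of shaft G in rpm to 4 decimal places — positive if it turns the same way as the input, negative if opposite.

+773.8614 rpm (same as input, |ω| = 773.8614 rpm)

Stage 1 [38T→70T]: ω = 2431.0000×38/70 = 1319.6857 rpm, dir flips to −; running = −1319.6857
Stage 2 [70T→37T]: ω = 1319.6857×70/37 = 2496.7027 rpm, dir flips to +; running = +2496.7027
Stage 3 [37T→70T]: ω = 2496.7027×37/70 = 1319.6857 rpm, dir flips to −; running = −1319.6857
Stage 4 [64T→82T]: ω = 1319.6857×64/82 = 1029.9986 rpm, dir flips to +; running = +1029.9986
Stage 5 [71T→54T]: ω = 1029.9986×71/54 = 1354.2574 rpm, dir flips to −; running = −1354.2574
Stage 6 [28T→49T]: ω = 1354.2574×28/49 = 773.8614 rpm, dir flips to +; running = +773.8614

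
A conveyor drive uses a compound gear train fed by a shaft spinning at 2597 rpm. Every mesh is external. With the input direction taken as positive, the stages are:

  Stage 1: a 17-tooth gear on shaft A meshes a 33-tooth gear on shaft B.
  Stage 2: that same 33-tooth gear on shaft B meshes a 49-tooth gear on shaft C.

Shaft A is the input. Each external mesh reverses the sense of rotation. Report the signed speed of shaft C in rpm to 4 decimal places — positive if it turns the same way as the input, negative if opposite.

+901.0000 rpm (same as input, |ω| = 901.0000 rpm)

Stage 1 [17T→33T]: ω = 2597.0000×17/33 = 1337.8485 rpm, dir flips to −; running = −1337.8485
Stage 2 [33T→49T]: ω = 1337.8485×33/49 = 901.0000 rpm, dir flips to +; running = +901.0000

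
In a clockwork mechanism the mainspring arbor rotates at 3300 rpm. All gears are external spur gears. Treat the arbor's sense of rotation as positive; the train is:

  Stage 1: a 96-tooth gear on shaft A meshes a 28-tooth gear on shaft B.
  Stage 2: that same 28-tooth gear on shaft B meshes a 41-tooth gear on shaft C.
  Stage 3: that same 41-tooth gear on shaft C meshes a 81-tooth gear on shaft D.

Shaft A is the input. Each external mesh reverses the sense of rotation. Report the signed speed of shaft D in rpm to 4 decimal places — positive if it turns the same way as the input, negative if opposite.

Stage 1 [96T→28T]: ω = 3300.0000×96/28 = 11314.2857 rpm, dir flips to −; running = −11314.2857
Stage 2 [28T→41T]: ω = 11314.2857×28/41 = 7726.8293 rpm, dir flips to +; running = +7726.8293
Stage 3 [41T→81T]: ω = 7726.8293×41/81 = 3911.1111 rpm, dir flips to −; running = −3911.1111

-3911.1111 rpm (opposite to input, |ω| = 3911.1111 rpm)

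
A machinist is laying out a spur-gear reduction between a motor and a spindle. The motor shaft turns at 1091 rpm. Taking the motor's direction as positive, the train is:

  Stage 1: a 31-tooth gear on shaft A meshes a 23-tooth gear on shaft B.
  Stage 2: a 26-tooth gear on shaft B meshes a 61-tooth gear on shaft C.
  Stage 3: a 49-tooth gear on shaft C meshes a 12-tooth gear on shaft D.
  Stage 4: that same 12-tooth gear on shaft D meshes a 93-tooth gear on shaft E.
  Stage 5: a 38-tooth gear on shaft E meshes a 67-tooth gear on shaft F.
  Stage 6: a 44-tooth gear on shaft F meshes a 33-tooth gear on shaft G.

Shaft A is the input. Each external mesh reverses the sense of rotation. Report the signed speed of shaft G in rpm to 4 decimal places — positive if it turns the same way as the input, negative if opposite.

+249.7254 rpm (same as input, |ω| = 249.7254 rpm)

Stage 1 [31T→23T]: ω = 1091.0000×31/23 = 1470.4783 rpm, dir flips to −; running = −1470.4783
Stage 2 [26T→61T]: ω = 1470.4783×26/61 = 626.7612 rpm, dir flips to +; running = +626.7612
Stage 3 [49T→12T]: ω = 626.7612×49/12 = 2559.2750 rpm, dir flips to −; running = −2559.2750
Stage 4 [12T→93T]: ω = 2559.2750×12/93 = 330.2290 rpm, dir flips to +; running = +330.2290
Stage 5 [38T→67T]: ω = 330.2290×38/67 = 187.2941 rpm, dir flips to −; running = −187.2941
Stage 6 [44T→33T]: ω = 187.2941×44/33 = 249.7254 rpm, dir flips to +; running = +249.7254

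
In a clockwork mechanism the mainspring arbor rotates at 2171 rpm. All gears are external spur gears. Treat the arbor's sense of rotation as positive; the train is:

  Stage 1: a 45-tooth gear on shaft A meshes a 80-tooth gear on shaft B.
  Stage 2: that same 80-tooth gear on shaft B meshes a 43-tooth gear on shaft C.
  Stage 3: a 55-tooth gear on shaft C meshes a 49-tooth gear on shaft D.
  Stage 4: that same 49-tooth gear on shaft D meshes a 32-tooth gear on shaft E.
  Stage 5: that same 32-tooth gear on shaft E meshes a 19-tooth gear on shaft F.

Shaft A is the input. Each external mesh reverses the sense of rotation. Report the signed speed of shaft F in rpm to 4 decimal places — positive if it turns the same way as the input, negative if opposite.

-6576.7748 rpm (opposite to input, |ω| = 6576.7748 rpm)

Stage 1 [45T→80T]: ω = 2171.0000×45/80 = 1221.1875 rpm, dir flips to −; running = −1221.1875
Stage 2 [80T→43T]: ω = 1221.1875×80/43 = 2271.9767 rpm, dir flips to +; running = +2271.9767
Stage 3 [55T→49T]: ω = 2271.9767×55/49 = 2550.1780 rpm, dir flips to −; running = −2550.1780
Stage 4 [49T→32T]: ω = 2550.1780×49/32 = 3904.9600 rpm, dir flips to +; running = +3904.9600
Stage 5 [32T→19T]: ω = 3904.9600×32/19 = 6576.7748 rpm, dir flips to −; running = −6576.7748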